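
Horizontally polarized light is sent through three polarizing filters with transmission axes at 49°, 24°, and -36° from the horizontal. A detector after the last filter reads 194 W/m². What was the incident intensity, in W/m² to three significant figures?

I₀ ≈ 2190 W/m²

By Malus's law, I₁ = I₀ cos²(49° − 0°) = I₀ cos²(49°) = 0.4304 I₀.
I₂ = I₁ cos²(24° − 49°) = 0.4304 I₀ · cos²(25°) = 0.3535 I₀.
I₃ = I₂ cos²(-36° − 24°) = 0.3535 I₀ · cos²(60°) = 0.08838 I₀.
So 194 W/m² = 0.08838 I₀, giving I₀ = 194/0.08838 = 2195 W/m².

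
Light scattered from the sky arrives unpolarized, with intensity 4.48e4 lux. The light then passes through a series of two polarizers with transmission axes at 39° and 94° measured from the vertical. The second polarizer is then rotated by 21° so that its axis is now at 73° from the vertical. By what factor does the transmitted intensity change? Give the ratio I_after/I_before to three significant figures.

I_new/I_old ≈ 2.09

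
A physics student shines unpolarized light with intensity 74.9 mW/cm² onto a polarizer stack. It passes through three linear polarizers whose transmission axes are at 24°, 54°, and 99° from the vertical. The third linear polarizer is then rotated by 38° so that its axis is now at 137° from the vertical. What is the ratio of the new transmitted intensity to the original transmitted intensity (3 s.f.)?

Before rotation:
Unpolarized light through the first polarizer → I₁ = ½ I₀, now polarized at 24°.
I₂ = I₁ cos²(54° − 24°) = 0.5 I₀ · cos²(30°) = 0.375 I₀.
I₃ = I₂ cos²(99° − 54°) = 0.375 I₀ · cos²(45°) = 0.1875 I₀.
After rotation:
Unpolarized light through the first polarizer → I₁ = ½ I₀, now polarized at 24°.
I₂ = I₁ cos²(54° − 24°) = 0.5 I₀ · cos²(30°) = 0.375 I₀.
I₃ = I₂ cos²(137° − 54°) = 0.375 I₀ · cos²(83°) = 0.00557 I₀.
Ratio = 0.00557 / 0.1875 = 0.0297.

I_new/I_old ≈ 0.0297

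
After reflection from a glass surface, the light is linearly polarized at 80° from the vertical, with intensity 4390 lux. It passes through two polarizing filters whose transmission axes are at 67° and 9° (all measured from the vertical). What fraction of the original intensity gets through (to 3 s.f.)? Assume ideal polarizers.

By Malus's law, I₁ = 4390 lux · cos²(13°) = 4168 lux.
I₂ = I₁ · cos²(58°) = 4168 · 0.2808 = 1170 lux.
Transmitted fraction = 0.2666.

I/I₀ ≈ 0.267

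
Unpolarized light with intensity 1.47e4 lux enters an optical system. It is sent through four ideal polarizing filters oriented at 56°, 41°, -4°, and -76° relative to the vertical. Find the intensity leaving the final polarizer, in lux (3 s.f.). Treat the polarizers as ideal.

I ≈ 327 lux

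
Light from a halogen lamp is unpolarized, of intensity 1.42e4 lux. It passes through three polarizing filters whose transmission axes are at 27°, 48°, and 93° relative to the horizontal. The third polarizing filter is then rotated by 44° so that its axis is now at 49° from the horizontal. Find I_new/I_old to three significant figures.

I_new/I_old ≈ 2.00

Before rotation:
Unpolarized light through the first polarizer → I₁ = ½ I₀, now polarized at 27°.
I₂ = I₁ cos²(48° − 27°) = 0.5 I₀ · cos²(21°) = 0.4358 I₀.
I₃ = I₂ cos²(93° − 48°) = 0.4358 I₀ · cos²(45°) = 0.2179 I₀.
After rotation:
Unpolarized light through the first polarizer → I₁ = ½ I₀, now polarized at 27°.
I₂ = I₁ cos²(48° − 27°) = 0.5 I₀ · cos²(21°) = 0.4358 I₀.
I₃ = I₂ cos²(49° − 48°) = 0.4358 I₀ · cos²(1°) = 0.4357 I₀.
Ratio = 0.4357 / 0.2179 = 1.999.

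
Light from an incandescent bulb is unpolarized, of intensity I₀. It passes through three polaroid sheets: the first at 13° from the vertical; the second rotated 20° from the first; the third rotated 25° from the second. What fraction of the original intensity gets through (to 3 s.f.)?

Unpolarized light through the first polarizer → I₁ = ½ I₀, now polarized at 13°.
I₂ = I₁ cos²(20°) = 0.5 · 0.883 I₀ = 0.4415 I₀.
I₃ = I₂ cos²(25°) = 0.4415 · 0.8214 I₀ = 0.3627 I₀.
Transmitted fraction = 0.3627.

≈ 0.363 I₀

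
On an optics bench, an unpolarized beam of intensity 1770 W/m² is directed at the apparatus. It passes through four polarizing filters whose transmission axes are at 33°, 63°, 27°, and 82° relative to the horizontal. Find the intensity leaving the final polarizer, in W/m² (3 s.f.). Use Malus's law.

I ≈ 143 W/m²

Unpolarized light through the first polarizer → I₁ = 1770 W/m²/2 = 885 W/m², polarized at 33°.
I₂ = I₁ · cos²(30°) = 885 · 0.75 = 663.8 W/m².
I₃ = I₂ · cos²(36°) = 663.8 · 0.6545 = 434.4 W/m².
I₄ = I₃ · cos²(55°) = 434.4 · 0.329 = 142.9 W/m².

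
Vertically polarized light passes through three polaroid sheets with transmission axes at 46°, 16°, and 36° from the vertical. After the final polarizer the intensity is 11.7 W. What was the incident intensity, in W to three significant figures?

I₀ ≈ 36.6 W

By Malus's law, I₁ = I₀ cos²(46° − 0°) = I₀ cos²(46°) = 0.4826 I₀.
I₂ = I₁ cos²(16° − 46°) = 0.4826 I₀ · cos²(30°) = 0.3619 I₀.
I₃ = I₂ cos²(36° − 16°) = 0.3619 I₀ · cos²(20°) = 0.3196 I₀.
So 11.7 W = 0.3196 I₀, giving I₀ = 11.7/0.3196 = 36.61 W.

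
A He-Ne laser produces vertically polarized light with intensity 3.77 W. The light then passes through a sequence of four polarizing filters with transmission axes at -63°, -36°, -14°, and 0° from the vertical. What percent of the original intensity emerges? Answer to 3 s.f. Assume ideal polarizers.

≈ 13.2%

I₁ = 3.77 W · cos²(63°) = 0.777 W.
I₂ = I₁ · cos²(27°) = 0.777 · 0.7939 = 0.6169 W.
I₃ = I₂ · cos²(22°) = 0.6169 · 0.8597 = 0.5303 W.
I₄ = I₃ · cos²(14°) = 0.5303 · 0.9415 = 0.4993 W.
That is 13.24% of the incident intensity.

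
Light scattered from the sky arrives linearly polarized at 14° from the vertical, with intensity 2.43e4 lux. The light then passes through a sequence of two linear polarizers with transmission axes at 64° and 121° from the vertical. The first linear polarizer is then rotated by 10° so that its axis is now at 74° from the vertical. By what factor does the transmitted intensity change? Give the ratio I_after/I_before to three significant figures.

Before rotation:
By Malus's law, I₁ = I₀ cos²(64° − 14°) = I₀ cos²(50°) = 0.4132 I₀.
I₂ = I₁ cos²(121° − 64°) = 0.4132 I₀ · cos²(57°) = 0.1226 I₀.
After rotation:
I₁ = I₀ cos²(74° − 14°) = I₀ cos²(60°) = 0.25 I₀.
I₂ = I₁ cos²(121° − 74°) = 0.25 I₀ · cos²(47°) = 0.1163 I₀.
Ratio = 0.1163 / 0.1226 = 0.9488.

I_new/I_old ≈ 0.949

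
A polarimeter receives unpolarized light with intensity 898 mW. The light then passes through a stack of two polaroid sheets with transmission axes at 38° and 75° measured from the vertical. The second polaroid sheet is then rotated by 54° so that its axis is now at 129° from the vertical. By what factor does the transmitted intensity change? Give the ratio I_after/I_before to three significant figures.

Before rotation:
Unpolarized light through the first polarizer → I₁ = ½ I₀, now polarized at 38°.
I₂ = I₁ cos²(75° − 38°) = 0.5 I₀ · cos²(37°) = 0.3189 I₀.
After rotation:
Unpolarized light through the first polarizer → I₁ = ½ I₀, now polarized at 38°.
Angle between axes 1 and 2: 89°. I₂ = 0.5 I₀ · cos²(89°) = 0.0001523 I₀.
Ratio = 0.0001523 / 0.3189 = 0.0004775.

I_new/I_old ≈ 0.000478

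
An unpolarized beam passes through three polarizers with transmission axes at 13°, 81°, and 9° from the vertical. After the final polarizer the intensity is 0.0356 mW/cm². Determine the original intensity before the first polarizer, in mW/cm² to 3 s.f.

I₀ ≈ 5.31 mW/cm²

Unpolarized light through the first polarizer → I₁ = ½ I₀, now polarized at 13°.
I₂ = I₁ cos²(81° − 13°) = 0.5 I₀ · cos²(68°) = 0.07017 I₀.
I₃ = I₂ cos²(9° − 81°) = 0.07017 I₀ · cos²(72°) = 0.0067 I₀.
So 0.0356 mW/cm² = 0.0067 I₀, giving I₀ = 0.0356/0.0067 = 5.313 mW/cm².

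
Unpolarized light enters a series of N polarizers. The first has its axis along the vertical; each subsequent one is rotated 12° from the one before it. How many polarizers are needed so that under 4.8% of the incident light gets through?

First polarizer halves the unpolarized light: factor 1/2.
Each further stage multiplies by cos²(12°) = 0.9568.
After N polarizers: T = 0.5·0.9568^(N−1). Require T < 0.048 ⇒ N−1 > ln(0.048/0.5)/ln(0.9568) = 53.03, so N−1 ≥ 54 and N = 55.
Check: N=55 gives T = 0.04599 < 0.048; N=54 gives T = 0.04807.

N = 55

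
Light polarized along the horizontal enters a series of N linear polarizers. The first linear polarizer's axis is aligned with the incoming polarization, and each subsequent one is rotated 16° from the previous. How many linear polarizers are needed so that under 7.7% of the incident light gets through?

N = 34

First polarizer is aligned with the polarization: full transmission.
Each further stage multiplies by cos²(16°) = 0.924.
After N polarizers: T = 0.924^(N−1). Require T < 0.077 ⇒ N−1 > ln(0.077)/ln(0.924) = 32.45, so N−1 ≥ 33 and N = 34.
Check: N=34 gives T = 0.07371 < 0.077; N=33 gives T = 0.07977.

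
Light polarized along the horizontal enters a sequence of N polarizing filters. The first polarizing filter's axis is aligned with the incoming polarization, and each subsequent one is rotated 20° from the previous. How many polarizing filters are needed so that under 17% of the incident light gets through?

N = 16

First polarizer is aligned with the polarization: full transmission.
Each further stage multiplies by cos²(20°) = 0.883.
After N polarizers: T = 0.883^(N−1). Require T < 0.17 ⇒ N−1 > ln(0.17)/ln(0.883) = 14.24, so N−1 ≥ 15 and N = 16.
Check: N=16 gives T = 0.1547 < 0.17; N=15 gives T = 0.1752.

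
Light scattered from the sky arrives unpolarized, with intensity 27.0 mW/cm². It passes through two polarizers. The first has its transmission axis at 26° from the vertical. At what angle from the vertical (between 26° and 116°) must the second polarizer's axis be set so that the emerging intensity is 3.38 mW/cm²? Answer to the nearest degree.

θ ≈ 86°

Unpolarized light through the first polarizer → I₁ = ½ I₀, now polarized at 26°.
Target fraction: 3.38 / 27.0 mW/cm² = 0.1252 of I₀.
Need I₂/I₀ = 0.1252, so cos²(θ − 26°) = 0.1252 / 0.5 = 0.2504.
θ − 26° = arccos(√0.2504) = 60.0°, giving θ ≈ 26 + 60.0 = 86.0°.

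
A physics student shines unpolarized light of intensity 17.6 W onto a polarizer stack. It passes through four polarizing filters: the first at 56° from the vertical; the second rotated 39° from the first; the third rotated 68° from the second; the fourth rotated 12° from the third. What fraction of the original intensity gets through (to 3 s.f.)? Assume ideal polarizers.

I/I₀ ≈ 0.0405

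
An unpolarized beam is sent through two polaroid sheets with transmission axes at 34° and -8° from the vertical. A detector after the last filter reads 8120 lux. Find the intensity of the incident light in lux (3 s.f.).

I₀ ≈ 2.94e4 lux

Unpolarized light through the first polarizer → I₁ = ½ I₀, now polarized at 34°.
I₂ = I₁ cos²(-8° − 34°) = 0.5 I₀ · cos²(42°) = 0.2761 I₀.
So 8120 lux = 0.2761 I₀, giving I₀ = 8120/0.2761 = 2.941e+04 lux.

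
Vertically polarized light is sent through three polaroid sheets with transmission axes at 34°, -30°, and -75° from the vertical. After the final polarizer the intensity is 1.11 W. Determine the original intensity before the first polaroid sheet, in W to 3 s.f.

I₁ = I₀ cos²(34° − 0°) = I₀ cos²(34°) = 0.6873 I₀.
I₂ = I₁ cos²(-30° − 34°) = 0.6873 I₀ · cos²(64°) = 0.1321 I₀.
I₃ = I₂ cos²(-75° + 30°) = 0.1321 I₀ · cos²(45°) = 0.06604 I₀.
So 1.11 W = 0.06604 I₀, giving I₀ = 1.11/0.06604 = 16.81 W.

I₀ ≈ 16.8 W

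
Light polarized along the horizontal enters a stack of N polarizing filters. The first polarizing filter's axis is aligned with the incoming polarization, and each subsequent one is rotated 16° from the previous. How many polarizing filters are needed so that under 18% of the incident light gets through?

N = 23

First polarizer is aligned with the polarization: full transmission.
Each further stage multiplies by cos²(16°) = 0.924.
After N polarizers: T = 0.924^(N−1). Require T < 0.18 ⇒ N−1 > ln(0.18)/ln(0.924) = 21.70, so N−1 ≥ 22 and N = 23.
Check: N=23 gives T = 0.1758 < 0.18; N=22 gives T = 0.1903.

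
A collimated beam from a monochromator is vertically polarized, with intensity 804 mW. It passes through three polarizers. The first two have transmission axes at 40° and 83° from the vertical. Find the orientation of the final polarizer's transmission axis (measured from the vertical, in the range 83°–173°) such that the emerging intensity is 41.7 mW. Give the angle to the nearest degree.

θ ≈ 149°

By Malus's law, I₁ = I₀ cos²(40° − 0°) = I₀ cos²(40°) = 0.5868 I₀.
I₂ = I₁ cos²(83° − 40°) = 0.5868 I₀ · cos²(43°) = 0.3139 I₀.
Target fraction: 41.7 / 804 mW = 0.05187 of I₀.
Need I₃/I₀ = 0.05187, so cos²(θ − 83°) = 0.05187 / 0.3139 = 0.1652.
θ − 83° = arccos(√0.1652) = 66.0°, giving θ ≈ 83 + 66.0 = 149.0°.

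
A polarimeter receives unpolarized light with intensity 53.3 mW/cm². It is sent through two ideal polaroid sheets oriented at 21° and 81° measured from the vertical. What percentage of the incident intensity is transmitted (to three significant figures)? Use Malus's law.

≈ 12.5%

Unpolarized light through the first polarizer → I₁ = 53.3 mW/cm²/2 = 26.65 mW/cm², polarized at 21°.
I₂ = I₁ · cos²(60°) = 26.65 · 0.25 = 6.663 mW/cm².
That is 12.5% of the incident intensity.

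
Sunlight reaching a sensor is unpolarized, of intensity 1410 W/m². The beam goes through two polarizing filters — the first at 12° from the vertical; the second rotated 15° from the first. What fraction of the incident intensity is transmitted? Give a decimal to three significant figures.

I/I₀ ≈ 0.467

Unpolarized light through the first polarizer → I₁ = 1410 W/m²/2 = 705 W/m², polarized at 12°.
I₂ = I₁ · cos²(15°) = 705 · 0.933 = 657.8 W/m².
Transmitted fraction = 0.4665.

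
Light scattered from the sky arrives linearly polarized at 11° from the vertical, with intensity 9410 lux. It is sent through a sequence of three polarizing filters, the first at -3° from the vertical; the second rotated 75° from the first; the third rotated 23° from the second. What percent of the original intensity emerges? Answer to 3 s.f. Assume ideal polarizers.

I₁ = 9410 lux · cos²(14°) = 8859 lux.
I₂ = I₁ · cos²(75°) = 8859 · 0.06699 = 593.5 lux.
I₃ = I₂ · cos²(23°) = 593.5 · 0.8473 = 502.9 lux.
That is 5.344% of the incident intensity.

≈ 5.34%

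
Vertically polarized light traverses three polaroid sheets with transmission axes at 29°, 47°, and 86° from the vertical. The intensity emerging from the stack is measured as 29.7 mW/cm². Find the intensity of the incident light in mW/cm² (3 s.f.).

I₀ ≈ 71.1 mW/cm²

By Malus's law, I₁ = I₀ cos²(29° − 0°) = I₀ cos²(29°) = 0.765 I₀.
I₂ = I₁ cos²(47° − 29°) = 0.765 I₀ · cos²(18°) = 0.6919 I₀.
I₃ = I₂ cos²(86° − 47°) = 0.6919 I₀ · cos²(39°) = 0.4179 I₀.
So 29.7 mW/cm² = 0.4179 I₀, giving I₀ = 29.7/0.4179 = 71.07 mW/cm².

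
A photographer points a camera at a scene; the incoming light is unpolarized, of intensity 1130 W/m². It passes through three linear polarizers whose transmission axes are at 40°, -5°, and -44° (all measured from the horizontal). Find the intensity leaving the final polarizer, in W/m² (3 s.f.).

I ≈ 171 W/m²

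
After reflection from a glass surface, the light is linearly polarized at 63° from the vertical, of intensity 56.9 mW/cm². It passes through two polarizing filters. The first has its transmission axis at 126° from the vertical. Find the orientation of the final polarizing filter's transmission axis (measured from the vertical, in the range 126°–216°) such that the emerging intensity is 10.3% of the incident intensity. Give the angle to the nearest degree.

θ ≈ 171°

I₁ = I₀ cos²(126° − 63°) = I₀ cos²(63°) = 0.2061 I₀.
Need I₂/I₀ = 0.103, so cos²(θ − 126°) = 0.103 / 0.2061 = 0.4997.
θ − 126° = arccos(√0.4997) = 45.0°, giving θ ≈ 126 + 45.0 = 171.0°.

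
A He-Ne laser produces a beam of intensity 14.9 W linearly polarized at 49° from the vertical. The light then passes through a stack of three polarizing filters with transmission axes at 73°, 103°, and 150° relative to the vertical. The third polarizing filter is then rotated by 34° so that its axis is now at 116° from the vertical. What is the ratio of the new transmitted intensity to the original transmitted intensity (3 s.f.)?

I_new/I_old ≈ 2.04

Before rotation:
By Malus's law, I₁ = I₀ cos²(73° − 49°) = I₀ cos²(24°) = 0.8346 I₀.
I₂ = I₁ cos²(103° − 73°) = 0.8346 I₀ · cos²(30°) = 0.6259 I₀.
I₃ = I₂ cos²(150° − 103°) = 0.6259 I₀ · cos²(47°) = 0.2911 I₀.
After rotation:
I₁ = I₀ cos²(73° − 49°) = I₀ cos²(24°) = 0.8346 I₀.
I₂ = I₁ cos²(103° − 73°) = 0.8346 I₀ · cos²(30°) = 0.6259 I₀.
I₃ = I₂ cos²(116° − 103°) = 0.6259 I₀ · cos²(13°) = 0.5943 I₀.
Ratio = 0.5943 / 0.2911 = 2.041.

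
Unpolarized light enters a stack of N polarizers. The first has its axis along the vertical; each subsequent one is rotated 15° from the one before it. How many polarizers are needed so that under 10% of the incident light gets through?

First polarizer halves the unpolarized light: factor 1/2.
Each further stage multiplies by cos²(15°) = 0.933.
After N polarizers: T = 0.5·0.933^(N−1). Require T < 0.10 ⇒ N−1 > ln(0.10/0.5)/ln(0.933) = 23.21, so N−1 ≥ 24 and N = 25.
Check: N=25 gives T = 0.09468 < 0.10; N=24 gives T = 0.1015.

N = 25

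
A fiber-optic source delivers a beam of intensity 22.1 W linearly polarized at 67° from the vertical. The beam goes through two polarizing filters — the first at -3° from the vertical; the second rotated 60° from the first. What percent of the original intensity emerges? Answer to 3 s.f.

≈ 2.92%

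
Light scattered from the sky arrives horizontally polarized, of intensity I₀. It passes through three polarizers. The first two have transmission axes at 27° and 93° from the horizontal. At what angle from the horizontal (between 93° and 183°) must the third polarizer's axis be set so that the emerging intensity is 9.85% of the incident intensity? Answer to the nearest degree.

θ ≈ 123°

I₁ = I₀ cos²(27° − 0°) = I₀ cos²(27°) = 0.7939 I₀.
I₂ = I₁ cos²(93° − 27°) = 0.7939 I₀ · cos²(66°) = 0.1313 I₀.
Need I₃/I₀ = 0.0985, so cos²(θ − 93°) = 0.0985 / 0.1313 = 0.75.
θ − 93° = arccos(√0.75) = 30.0°, giving θ ≈ 93 + 30.0 = 123.0°.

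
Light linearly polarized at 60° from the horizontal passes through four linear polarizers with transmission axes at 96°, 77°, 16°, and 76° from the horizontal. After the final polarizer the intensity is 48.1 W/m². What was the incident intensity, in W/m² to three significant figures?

I₁ = I₀ cos²(96° − 60°) = I₀ cos²(36°) = 0.6545 I₀.
I₂ = I₁ cos²(77° − 96°) = 0.6545 I₀ · cos²(19°) = 0.5851 I₀.
I₃ = I₂ cos²(16° − 77°) = 0.5851 I₀ · cos²(61°) = 0.1375 I₀.
I₄ = I₃ cos²(76° − 16°) = 0.1375 I₀ · cos²(60°) = 0.03438 I₀.
So 48.1 W/m² = 0.03438 I₀, giving I₀ = 48.1/0.03438 = 1399 W/m².

I₀ ≈ 1400 W/m²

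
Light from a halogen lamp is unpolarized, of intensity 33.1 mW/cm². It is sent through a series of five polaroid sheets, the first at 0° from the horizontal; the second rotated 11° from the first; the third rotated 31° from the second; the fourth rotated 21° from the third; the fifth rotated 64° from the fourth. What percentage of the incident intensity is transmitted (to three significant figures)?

≈ 5.93%

Unpolarized light through the first polarizer → I₁ = 33.1 mW/cm²/2 = 16.55 mW/cm², polarized at 0°.
I₂ = I₁ · cos²(11°) = 16.55 · 0.9636 = 15.95 mW/cm².
I₃ = I₂ · cos²(31°) = 15.95 · 0.7347 = 11.72 mW/cm².
I₄ = I₃ · cos²(21°) = 11.72 · 0.8716 = 10.21 mW/cm².
I₅ = I₄ · cos²(64°) = 10.21 · 0.1922 = 1.963 mW/cm².
That is 5.929% of the incident intensity.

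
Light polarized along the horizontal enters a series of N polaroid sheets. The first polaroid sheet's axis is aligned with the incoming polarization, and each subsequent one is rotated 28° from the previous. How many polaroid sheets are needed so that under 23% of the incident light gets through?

N = 7

First polarizer is aligned with the polarization: full transmission.
Each further stage multiplies by cos²(28°) = 0.7796.
After N polarizers: T = 0.7796^(N−1). Require T < 0.23 ⇒ N−1 > ln(0.23)/ln(0.7796) = 5.90, so N−1 ≥ 6 and N = 7.
Check: N=7 gives T = 0.2245 < 0.23; N=6 gives T = 0.288.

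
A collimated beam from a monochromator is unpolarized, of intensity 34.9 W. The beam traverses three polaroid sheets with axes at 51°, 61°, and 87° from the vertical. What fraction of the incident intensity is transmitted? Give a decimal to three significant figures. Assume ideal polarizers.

Unpolarized light through the first polarizer → I₁ = 34.9 W/2 = 17.45 W, polarized at 51°.
I₂ = I₁ · cos²(10°) = 17.45 · 0.9698 = 16.92 W.
I₃ = I₂ · cos²(26°) = 16.92 · 0.8078 = 13.67 W.
Transmitted fraction = 0.3917.

I/I₀ ≈ 0.392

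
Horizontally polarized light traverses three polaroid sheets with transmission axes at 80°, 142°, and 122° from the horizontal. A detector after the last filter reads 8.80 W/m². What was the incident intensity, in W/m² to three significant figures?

I₀ ≈ 1500 W/m²

I₁ = I₀ cos²(80° − 0°) = I₀ cos²(80°) = 0.03015 I₀.
I₂ = I₁ cos²(142° − 80°) = 0.03015 I₀ · cos²(62°) = 0.006646 I₀.
I₃ = I₂ cos²(122° − 142°) = 0.006646 I₀ · cos²(20°) = 0.005869 I₀.
So 8.80 W/m² = 0.005869 I₀, giving I₀ = 8.80/0.005869 = 1500 W/m².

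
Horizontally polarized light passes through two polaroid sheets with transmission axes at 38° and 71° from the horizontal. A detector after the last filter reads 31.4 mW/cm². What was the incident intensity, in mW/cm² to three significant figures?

I₀ ≈ 71.9 mW/cm²

I₁ = I₀ cos²(38° − 0°) = I₀ cos²(38°) = 0.621 I₀.
I₂ = I₁ cos²(71° − 38°) = 0.621 I₀ · cos²(33°) = 0.4368 I₀.
So 31.4 mW/cm² = 0.4368 I₀, giving I₀ = 31.4/0.4368 = 71.89 mW/cm².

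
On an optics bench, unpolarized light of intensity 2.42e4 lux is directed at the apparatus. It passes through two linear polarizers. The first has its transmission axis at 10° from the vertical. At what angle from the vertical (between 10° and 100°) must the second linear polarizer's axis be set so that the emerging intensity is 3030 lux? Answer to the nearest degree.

θ ≈ 70°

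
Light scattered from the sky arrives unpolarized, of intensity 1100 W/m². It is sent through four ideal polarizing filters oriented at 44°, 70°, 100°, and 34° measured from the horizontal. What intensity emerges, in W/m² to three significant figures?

Unpolarized light through the first polarizer → I₁ = 1100 W/m²/2 = 550 W/m², polarized at 44°.
I₂ = I₁ · cos²(26°) = 550 · 0.8078 = 444.3 W/m².
I₃ = I₂ · cos²(30°) = 444.3 · 0.75 = 333.2 W/m².
I₄ = I₃ · cos²(66°) = 333.2 · 0.1654 = 55.13 W/m².

I ≈ 55.1 W/m²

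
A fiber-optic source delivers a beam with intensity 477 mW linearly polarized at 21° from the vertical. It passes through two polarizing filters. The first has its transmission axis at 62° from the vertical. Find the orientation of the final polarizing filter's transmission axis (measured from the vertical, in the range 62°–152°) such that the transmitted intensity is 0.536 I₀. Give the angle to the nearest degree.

θ ≈ 76°

I₁ = I₀ cos²(62° − 21°) = I₀ cos²(41°) = 0.5696 I₀.
Need I₂/I₀ = 0.536, so cos²(θ − 62°) = 0.536 / 0.5696 = 0.941.
θ − 62° = arccos(√0.941) = 14.1°, giving θ ≈ 62 + 14.1 = 76.1°.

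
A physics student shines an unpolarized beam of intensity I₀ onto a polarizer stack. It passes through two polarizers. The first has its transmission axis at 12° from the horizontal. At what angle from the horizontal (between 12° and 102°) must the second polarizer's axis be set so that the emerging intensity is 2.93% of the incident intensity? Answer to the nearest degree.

θ ≈ 88°

Unpolarized light through the first polarizer → I₁ = ½ I₀, now polarized at 12°.
Need I₂/I₀ = 0.0293, so cos²(θ − 12°) = 0.0293 / 0.5 = 0.0586.
θ − 12° = arccos(√0.0586) = 76.0°, giving θ ≈ 12 + 76.0 = 88.0°.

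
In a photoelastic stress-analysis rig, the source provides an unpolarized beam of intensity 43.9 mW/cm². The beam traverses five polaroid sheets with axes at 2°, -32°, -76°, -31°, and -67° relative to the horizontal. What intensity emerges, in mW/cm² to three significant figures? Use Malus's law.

I ≈ 2.55 mW/cm²

Unpolarized light through the first polarizer → I₁ = 43.9 mW/cm²/2 = 21.95 mW/cm², polarized at 2°.
I₂ = I₁ · cos²(34°) = 21.95 · 0.6873 = 15.09 mW/cm².
I₃ = I₂ · cos²(44°) = 15.09 · 0.5174 = 7.806 mW/cm².
I₄ = I₃ · cos²(45°) = 7.806 · 0.5 = 3.903 mW/cm².
I₅ = I₄ · cos²(36°) = 3.903 · 0.6545 = 2.555 mW/cm².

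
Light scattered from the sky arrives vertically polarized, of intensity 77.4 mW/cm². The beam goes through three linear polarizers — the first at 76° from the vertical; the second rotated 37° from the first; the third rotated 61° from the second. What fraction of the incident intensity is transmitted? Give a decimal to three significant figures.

I/I₀ ≈ 0.00877

By Malus's law, I₁ = 77.4 mW/cm² · cos²(76°) = 4.53 mW/cm².
I₂ = I₁ · cos²(37°) = 4.53 · 0.6378 = 2.889 mW/cm².
I₃ = I₂ · cos²(61°) = 2.889 · 0.235 = 0.6791 mW/cm².
Transmitted fraction = 0.008774.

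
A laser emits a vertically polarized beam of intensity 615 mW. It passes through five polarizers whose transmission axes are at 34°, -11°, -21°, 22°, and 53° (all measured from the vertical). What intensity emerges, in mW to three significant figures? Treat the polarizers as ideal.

By Malus's law, I₁ = 615 mW · cos²(34°) = 422.7 mW.
I₂ = I₁ · cos²(45°) = 422.7 · 0.5 = 211.3 mW.
I₃ = I₂ · cos²(10°) = 211.3 · 0.9698 = 205 mW.
I₄ = I₃ · cos²(43°) = 205 · 0.5349 = 109.6 mW.
I₅ = I₄ · cos²(31°) = 109.6 · 0.7347 = 80.55 mW.

I ≈ 80.6 mW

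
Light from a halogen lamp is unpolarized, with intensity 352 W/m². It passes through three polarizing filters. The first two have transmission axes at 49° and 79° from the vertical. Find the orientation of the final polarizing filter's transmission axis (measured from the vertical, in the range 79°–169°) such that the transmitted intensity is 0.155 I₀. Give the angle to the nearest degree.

Unpolarized light through the first polarizer → I₁ = ½ I₀, now polarized at 49°.
I₂ = I₁ cos²(79° − 49°) = 0.5 I₀ · cos²(30°) = 0.375 I₀.
Need I₃/I₀ = 0.155, so cos²(θ − 79°) = 0.155 / 0.375 = 0.4133.
θ − 79° = arccos(√0.4133) = 50.0°, giving θ ≈ 79 + 50.0 = 129.0°.

θ ≈ 129°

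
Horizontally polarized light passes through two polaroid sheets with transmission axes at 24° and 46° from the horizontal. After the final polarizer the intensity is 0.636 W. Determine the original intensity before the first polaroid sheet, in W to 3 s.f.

I₀ ≈ 0.886 W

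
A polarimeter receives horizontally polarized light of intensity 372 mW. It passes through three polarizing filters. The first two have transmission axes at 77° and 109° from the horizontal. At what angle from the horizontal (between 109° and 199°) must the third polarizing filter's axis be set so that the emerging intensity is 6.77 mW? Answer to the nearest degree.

θ ≈ 154°

I₁ = I₀ cos²(77° − 0°) = I₀ cos²(77°) = 0.0506 I₀.
I₂ = I₁ cos²(109° − 77°) = 0.0506 I₀ · cos²(32°) = 0.03639 I₀.
Target fraction: 6.77 / 372 mW = 0.0182 of I₀.
Need I₃/I₀ = 0.0182, so cos²(θ − 109°) = 0.0182 / 0.03639 = 0.5001.
θ − 109° = arccos(√0.5001) = 45.0°, giving θ ≈ 109 + 45.0 = 154.0°.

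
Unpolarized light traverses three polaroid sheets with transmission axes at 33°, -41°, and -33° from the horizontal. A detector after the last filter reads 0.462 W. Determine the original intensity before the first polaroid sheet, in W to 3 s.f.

Unpolarized light through the first polarizer → I₁ = ½ I₀, now polarized at 33°.
I₂ = I₁ cos²(-41° − 33°) = 0.5 I₀ · cos²(74°) = 0.03799 I₀.
I₃ = I₂ cos²(-33° + 41°) = 0.03799 I₀ · cos²(8°) = 0.03725 I₀.
So 0.462 W = 0.03725 I₀, giving I₀ = 0.462/0.03725 = 12.4 W.

I₀ ≈ 12.4 W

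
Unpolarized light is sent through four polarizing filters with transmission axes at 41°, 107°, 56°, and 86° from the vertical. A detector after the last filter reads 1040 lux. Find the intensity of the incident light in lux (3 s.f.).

Unpolarized light through the first polarizer → I₁ = ½ I₀, now polarized at 41°.
I₂ = I₁ cos²(107° − 41°) = 0.5 I₀ · cos²(66°) = 0.08272 I₀.
I₃ = I₂ cos²(56° − 107°) = 0.08272 I₀ · cos²(51°) = 0.03276 I₀.
I₄ = I₃ cos²(86° − 56°) = 0.03276 I₀ · cos²(30°) = 0.02457 I₀.
So 1040 lux = 0.02457 I₀, giving I₀ = 1040/0.02457 = 4.233e+04 lux.

I₀ ≈ 4.23e4 lux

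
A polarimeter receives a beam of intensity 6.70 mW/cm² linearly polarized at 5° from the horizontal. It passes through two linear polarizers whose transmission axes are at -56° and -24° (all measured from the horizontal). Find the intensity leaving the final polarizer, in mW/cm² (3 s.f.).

I ≈ 1.13 mW/cm²

I₁ = 6.70 mW/cm² · cos²(61°) = 1.575 mW/cm².
I₂ = I₁ · cos²(32°) = 1.575 · 0.7192 = 1.133 mW/cm².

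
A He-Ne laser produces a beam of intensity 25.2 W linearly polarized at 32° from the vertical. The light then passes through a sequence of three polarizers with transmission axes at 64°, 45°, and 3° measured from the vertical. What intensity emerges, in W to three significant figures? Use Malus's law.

I ≈ 8.95 W

By Malus's law, I₁ = 25.2 W · cos²(32°) = 18.12 W.
I₂ = I₁ · cos²(19°) = 18.12 · 0.894 = 16.2 W.
I₃ = I₂ · cos²(42°) = 16.2 · 0.5523 = 8.948 W.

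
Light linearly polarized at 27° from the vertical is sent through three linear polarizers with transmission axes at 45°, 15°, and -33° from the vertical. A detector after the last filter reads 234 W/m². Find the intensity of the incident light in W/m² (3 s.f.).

By Malus's law, I₁ = I₀ cos²(45° − 27°) = I₀ cos²(18°) = 0.9045 I₀.
I₂ = I₁ cos²(15° − 45°) = 0.9045 I₀ · cos²(30°) = 0.6784 I₀.
I₃ = I₂ cos²(-33° − 15°) = 0.6784 I₀ · cos²(48°) = 0.3037 I₀.
So 234 W/m² = 0.3037 I₀, giving I₀ = 234/0.3037 = 770.4 W/m².

I₀ ≈ 770 W/m²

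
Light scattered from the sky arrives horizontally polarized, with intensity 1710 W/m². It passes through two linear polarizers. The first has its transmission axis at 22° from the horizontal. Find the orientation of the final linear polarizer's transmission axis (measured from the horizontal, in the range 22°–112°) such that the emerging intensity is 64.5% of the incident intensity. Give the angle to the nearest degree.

I₁ = I₀ cos²(22° − 0°) = I₀ cos²(22°) = 0.8597 I₀.
Need I₂/I₀ = 0.645, so cos²(θ − 22°) = 0.645 / 0.8597 = 0.7503.
θ − 22° = arccos(√0.7503) = 30.0°, giving θ ≈ 22 + 30.0 = 52.0°.

θ ≈ 52°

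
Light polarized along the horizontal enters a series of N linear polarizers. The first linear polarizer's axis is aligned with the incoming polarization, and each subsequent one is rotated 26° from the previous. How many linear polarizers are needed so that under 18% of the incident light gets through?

First polarizer is aligned with the polarization: full transmission.
Each further stage multiplies by cos²(26°) = 0.8078.
After N polarizers: T = 0.8078^(N−1). Require T < 0.18 ⇒ N−1 > ln(0.18)/ln(0.8078) = 8.04, so N−1 ≥ 9 and N = 10.
Check: N=10 gives T = 0.1465 < 0.18; N=9 gives T = 0.1814.

N = 10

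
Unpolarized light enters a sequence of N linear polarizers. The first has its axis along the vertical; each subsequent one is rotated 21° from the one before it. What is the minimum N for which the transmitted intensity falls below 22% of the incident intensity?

First polarizer halves the unpolarized light: factor 1/2.
Each further stage multiplies by cos²(21°) = 0.8716.
After N polarizers: T = 0.5·0.8716^(N−1). Require T < 0.22 ⇒ N−1 > ln(0.22/0.5)/ln(0.8716) = 5.97, so N−1 ≥ 6 and N = 7.
Check: N=7 gives T = 0.2192 < 0.22; N=6 gives T = 0.2515.

N = 7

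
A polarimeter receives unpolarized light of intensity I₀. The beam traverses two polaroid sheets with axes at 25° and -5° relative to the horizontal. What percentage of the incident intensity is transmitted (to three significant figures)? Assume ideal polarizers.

Unpolarized light through the first polarizer → I₁ = ½ I₀, now polarized at 25°.
I₂ = I₁ cos²(-5° − 25°) = 0.5 I₀ · cos²(30°) = 0.375 I₀.
That is 37.5% of the incident intensity.

≈ 37.5%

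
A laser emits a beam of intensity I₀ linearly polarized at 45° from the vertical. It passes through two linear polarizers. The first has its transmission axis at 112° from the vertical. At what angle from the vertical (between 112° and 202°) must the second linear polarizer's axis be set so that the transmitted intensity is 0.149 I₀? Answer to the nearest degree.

By Malus's law, I₁ = I₀ cos²(112° − 45°) = I₀ cos²(67°) = 0.1527 I₀.
Need I₂/I₀ = 0.149, so cos²(θ − 112°) = 0.149 / 0.1527 = 0.976.
θ − 112° = arccos(√0.976) = 8.9°, giving θ ≈ 112 + 8.9 = 120.9°.

θ ≈ 121°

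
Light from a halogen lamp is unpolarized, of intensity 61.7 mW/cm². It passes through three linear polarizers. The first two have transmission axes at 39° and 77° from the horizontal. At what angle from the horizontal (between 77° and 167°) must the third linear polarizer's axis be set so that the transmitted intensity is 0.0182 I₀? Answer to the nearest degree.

Unpolarized light through the first polarizer → I₁ = ½ I₀, now polarized at 39°.
I₂ = I₁ cos²(77° − 39°) = 0.5 I₀ · cos²(38°) = 0.3105 I₀.
Need I₃/I₀ = 0.0182, so cos²(θ − 77°) = 0.0182 / 0.3105 = 0.05862.
θ − 77° = arccos(√0.05862) = 76.0°, giving θ ≈ 77 + 76.0 = 153.0°.

θ ≈ 153°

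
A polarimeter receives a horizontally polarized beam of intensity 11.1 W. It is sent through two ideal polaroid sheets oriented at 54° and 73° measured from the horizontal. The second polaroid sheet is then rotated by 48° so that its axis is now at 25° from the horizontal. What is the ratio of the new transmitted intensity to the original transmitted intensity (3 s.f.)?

Before rotation:
I₁ = I₀ cos²(54° − 0°) = I₀ cos²(54°) = 0.3455 I₀.
I₂ = I₁ cos²(73° − 54°) = 0.3455 I₀ · cos²(19°) = 0.3089 I₀.
After rotation:
I₁ = I₀ cos²(54° − 0°) = I₀ cos²(54°) = 0.3455 I₀.
I₂ = I₁ cos²(25° − 54°) = 0.3455 I₀ · cos²(29°) = 0.2643 I₀.
Ratio = 0.2643 / 0.3089 = 0.8557.

I_new/I_old ≈ 0.856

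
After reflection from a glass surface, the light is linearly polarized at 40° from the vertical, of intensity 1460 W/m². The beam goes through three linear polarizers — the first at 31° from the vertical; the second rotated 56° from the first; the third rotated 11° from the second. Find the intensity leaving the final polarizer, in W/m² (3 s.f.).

I ≈ 429 W/m²

I₁ = 1460 W/m² · cos²(9°) = 1424 W/m².
I₂ = I₁ · cos²(56°) = 1424 · 0.3127 = 445.4 W/m².
I₃ = I₂ · cos²(11°) = 445.4 · 0.9636 = 429.2 W/m².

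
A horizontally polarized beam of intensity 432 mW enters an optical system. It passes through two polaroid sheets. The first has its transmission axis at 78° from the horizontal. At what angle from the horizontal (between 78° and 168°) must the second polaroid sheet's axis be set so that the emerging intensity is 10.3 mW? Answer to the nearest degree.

θ ≈ 120°

I₁ = I₀ cos²(78° − 0°) = I₀ cos²(78°) = 0.04323 I₀.
Target fraction: 10.3 / 432 mW = 0.02384 of I₀.
Need I₂/I₀ = 0.02384, so cos²(θ − 78°) = 0.02384 / 0.04323 = 0.5516.
θ − 78° = arccos(√0.5516) = 42.0°, giving θ ≈ 78 + 42.0 = 120.0°.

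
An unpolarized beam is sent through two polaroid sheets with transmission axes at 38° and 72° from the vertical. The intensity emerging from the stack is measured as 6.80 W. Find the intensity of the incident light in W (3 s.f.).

Unpolarized light through the first polarizer → I₁ = ½ I₀, now polarized at 38°.
I₂ = I₁ cos²(72° − 38°) = 0.5 I₀ · cos²(34°) = 0.3437 I₀.
So 6.80 W = 0.3437 I₀, giving I₀ = 6.80/0.3437 = 19.79 W.

I₀ ≈ 19.8 W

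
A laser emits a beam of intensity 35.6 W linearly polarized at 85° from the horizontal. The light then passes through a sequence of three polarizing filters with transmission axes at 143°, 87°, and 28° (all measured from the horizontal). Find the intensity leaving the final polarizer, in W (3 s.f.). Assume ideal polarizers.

By Malus's law, I₁ = 35.6 W · cos²(58°) = 9.997 W.
I₂ = I₁ · cos²(56°) = 9.997 · 0.3127 = 3.126 W.
I₃ = I₂ · cos²(59°) = 3.126 · 0.2653 = 0.8292 W.

I ≈ 0.829 W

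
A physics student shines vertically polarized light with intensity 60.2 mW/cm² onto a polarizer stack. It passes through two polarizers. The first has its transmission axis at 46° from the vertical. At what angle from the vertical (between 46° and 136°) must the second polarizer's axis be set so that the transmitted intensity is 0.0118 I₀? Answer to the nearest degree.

θ ≈ 127°

I₁ = I₀ cos²(46° − 0°) = I₀ cos²(46°) = 0.4826 I₀.
Need I₂/I₀ = 0.0118, so cos²(θ − 46°) = 0.0118 / 0.4826 = 0.02445.
θ − 46° = arccos(√0.02445) = 81.0°, giving θ ≈ 46 + 81.0 = 127.0°.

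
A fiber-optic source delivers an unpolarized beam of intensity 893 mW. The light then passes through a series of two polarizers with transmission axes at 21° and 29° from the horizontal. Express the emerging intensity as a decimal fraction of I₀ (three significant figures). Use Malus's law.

Unpolarized light through the first polarizer → I₁ = 893 mW/2 = 446.5 mW, polarized at 21°.
I₂ = I₁ · cos²(8°) = 446.5 · 0.9806 = 437.9 mW.
Transmitted fraction = 0.4903.

I/I₀ ≈ 0.490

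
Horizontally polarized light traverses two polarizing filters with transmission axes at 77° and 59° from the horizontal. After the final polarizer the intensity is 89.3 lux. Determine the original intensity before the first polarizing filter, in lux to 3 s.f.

I₀ ≈ 1950 lux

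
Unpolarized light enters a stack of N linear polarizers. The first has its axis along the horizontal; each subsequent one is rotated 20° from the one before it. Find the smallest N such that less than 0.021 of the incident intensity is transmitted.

N = 27

First polarizer halves the unpolarized light: factor 1/2.
Each further stage multiplies by cos²(20°) = 0.883.
After N polarizers: T = 0.5·0.883^(N−1). Require T < 0.021 ⇒ N−1 > ln(0.021/0.5)/ln(0.883) = 25.48, so N−1 ≥ 26 and N = 27.
Check: N=27 gives T = 0.01969 < 0.021; N=26 gives T = 0.0223.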